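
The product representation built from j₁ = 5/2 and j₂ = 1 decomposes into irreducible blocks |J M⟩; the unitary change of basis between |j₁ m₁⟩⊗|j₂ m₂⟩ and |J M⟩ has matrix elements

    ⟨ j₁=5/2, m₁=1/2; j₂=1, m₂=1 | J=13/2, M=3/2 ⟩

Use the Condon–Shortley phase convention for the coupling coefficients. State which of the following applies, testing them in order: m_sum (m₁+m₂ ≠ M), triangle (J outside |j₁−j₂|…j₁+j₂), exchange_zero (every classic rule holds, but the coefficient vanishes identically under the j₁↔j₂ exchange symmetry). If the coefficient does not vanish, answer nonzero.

m-sum: m₁+m₂ = 1/2+1 = 3/2, M = 3/2  ✓
triangle: need |j₁−j₂| ≤ J ≤ j₁+j₂, i.e. J ∈ [3/2, 7/2]; J = 13/2 is outside ✗ ⇒ coefficient is 0

triangle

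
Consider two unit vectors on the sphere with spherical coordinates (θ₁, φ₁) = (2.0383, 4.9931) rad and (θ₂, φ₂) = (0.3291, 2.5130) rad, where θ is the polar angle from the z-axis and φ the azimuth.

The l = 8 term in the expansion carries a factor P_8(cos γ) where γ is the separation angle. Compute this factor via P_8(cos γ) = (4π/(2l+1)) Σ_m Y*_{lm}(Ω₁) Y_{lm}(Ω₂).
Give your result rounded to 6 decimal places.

Expand P_8 via completeness: Σ_{m} conj(Y_{8,m}) at Ω₁ times Y_{8,m} at Ω₂ —
  [-8]  conj(Y_{8,-8})(Ω₁) = (-0.129882, 0.162302) ; Y_{8,-8}(Ω₂) = (0.000019, -0.000058) ; Δ = (0.000007, 0.000011)
  [-7]  conj(Y_{8,-7})(Ω₁) = (0.387570, 0.161210) ; Y_{8,-7}(Ω₂) = (0.000221, 0.000684) ; Δ = (-0.000025, 0.000301)
  [-6]  conj(Y_{8,-6})(Ω₁) = (0.044140, -0.387329) ; Y_{8,-6}(Ω₂) = (-0.004310, -0.003142) ; Δ = (-0.001407, 0.001531)
  [-5]  conj(Y_{8,-5})(Ω₁) = (-0.009506, 0.001605) ; Y_{8,-5}(Ω₂) = (0.028310, 0.000039) ; Δ = (-0.000269, 0.000045)
  [-4]  conj(Y_{8,-4})(Ω₁) = (-0.148822, -0.309702) ; Y_{8,-4}(Ω₂) = (-0.089191, 0.064652) ; Δ = (0.033296, 0.018001)
  [-3]  conj(Y_{8,-3})(Ω₁) = (-0.140353, 0.125267) ; Y_{8,-3}(Ω₂) = (0.095039, -0.291685) ; Δ = (0.023199, 0.052844)
  [-2]  conj(Y_{8,-2})(Ω₁) = (-0.217950, -0.137076) ; Y_{8,-2}(Ω₂) = (0.172260, 0.531151) ; Δ = (0.035264, -0.139377)
  [-1]  conj(Y_{8,-1})(Ω₁) = (-0.067823, 0.235230) ; Y_{8,-1}(Ω₂) = (-0.391323, -0.284477) ; Δ = (0.093458, -0.072757)
  [+0]  conj(Y_{8,0})(Ω₁) = (-0.224741, -0.000000) ; Y_{8,0}(Ω₂) = (-0.216679, 0.000000) ; Δ = (0.048697, 0.000000)
  [+1]  conj(Y_{8,1})(Ω₁) = (0.067823, 0.235230) ; Y_{8,1}(Ω₂) = (0.391323, -0.284477) ; Δ = (0.093458, 0.072757)
  [+2]  conj(Y_{8,2})(Ω₁) = (-0.217950, 0.137076) ; Y_{8,2}(Ω₂) = (0.172260, -0.531151) ; Δ = (0.035264, 0.139377)
  [+3]  conj(Y_{8,3})(Ω₁) = (0.140353, 0.125267) ; Y_{8,3}(Ω₂) = (-0.095039, -0.291685) ; Δ = (0.023199, -0.052844)
  [+4]  conj(Y_{8,4})(Ω₁) = (-0.148822, 0.309702) ; Y_{8,4}(Ω₂) = (-0.089191, -0.064652) ; Δ = (0.033296, -0.018001)
  [+5]  conj(Y_{8,5})(Ω₁) = (0.009506, 0.001605) ; Y_{8,5}(Ω₂) = (-0.028310, 0.000039) ; Δ = (-0.000269, -0.000045)
  [+6]  conj(Y_{8,6})(Ω₁) = (0.044140, 0.387329) ; Y_{8,6}(Ω₂) = (-0.004310, 0.003142) ; Δ = (-0.001407, -0.001531)
  [+7]  conj(Y_{8,7})(Ω₁) = (-0.387570, 0.161210) ; Y_{8,7}(Ω₂) = (-0.000221, 0.000684) ; Δ = (-0.000025, -0.000301)
  [+8]  conj(Y_{8,8})(Ω₁) = (-0.129882, -0.162302) ; Y_{8,8}(Ω₂) = (0.000019, 0.000058) ; Δ = (0.000007, -0.000011)
Accumulated sum (0.415744, -0.000000); after 4π/(2l+1) scaling, (0.307317, -0.000000) ⇒ P_8 = 0.307317

0.307317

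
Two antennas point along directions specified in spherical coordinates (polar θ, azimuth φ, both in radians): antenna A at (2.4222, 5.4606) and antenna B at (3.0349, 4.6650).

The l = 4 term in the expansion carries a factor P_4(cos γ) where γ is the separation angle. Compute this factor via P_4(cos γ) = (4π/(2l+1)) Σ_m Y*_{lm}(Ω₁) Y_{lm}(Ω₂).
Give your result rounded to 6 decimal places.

Expand P_4 via completeness: Σ_{m} conj(Y_{4,m}) at Ω₁ times Y_{4,m} at Ω₂ —
  [-4]  conj(Y_{4,-4})(Ω₁) = -0.082504+0.012364i ; Y_{4,-4}(Ω₂) = +0.000056+0.000011i ; Δ = -0.000005-0.000000i
  [-3]  conj(Y_{4,-3})(Ω₁) = +0.210491+0.168081i ; Y_{4,-3}(Ω₂) = -0.000213+0.001488i ; Δ = -0.000295+0.000277i
  [-2]  conj(Y_{4,-2})(Ω₁) = -0.031954-0.428839i ; Y_{4,-2}(Ω₂) = -0.022359-0.002126i ; Δ = -0.000197+0.009657i
  [-1]  conj(Y_{4,-1})(Ω₁) = -0.153257+0.165102i ; Y_{4,-1}(Ω₂) = +0.009303-0.196174i ; Δ = +0.030963+0.031601i
  [+0]  conj(Y_{4,0})(Ω₁) = -0.292955-0.000000i ; Y_{4,0}(Ω₂) = +0.798775+0.000000i ; Δ = -0.234005-0.000000i
  [+1]  conj(Y_{4,1})(Ω₁) = +0.153257+0.165102i ; Y_{4,1}(Ω₂) = -0.009303-0.196174i ; Δ = +0.030963-0.031601i
  [+2]  conj(Y_{4,2})(Ω₁) = -0.031954+0.428839i ; Y_{4,2}(Ω₂) = -0.022359+0.002126i ; Δ = -0.000197-0.009657i
  [+3]  conj(Y_{4,3})(Ω₁) = -0.210491+0.168081i ; Y_{4,3}(Ω₂) = +0.000213+0.001488i ; Δ = -0.000295-0.000277i
  [+4]  conj(Y_{4,4})(Ω₁) = -0.082504-0.012364i ; Y_{4,4}(Ω₂) = +0.000056-0.000011i ; Δ = -0.000005+0.000000i
Accumulated sum -0.173073-0.000000i; after 4π/(2l+1) scaling, -0.241655-0.000000i ⇒ P_4 = -0.241655

-0.241655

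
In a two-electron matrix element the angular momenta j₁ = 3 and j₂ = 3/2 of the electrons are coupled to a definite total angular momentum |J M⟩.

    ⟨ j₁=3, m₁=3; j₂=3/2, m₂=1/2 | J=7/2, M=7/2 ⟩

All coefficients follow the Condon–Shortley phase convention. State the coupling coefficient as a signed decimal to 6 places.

+√(2/3) = +0.816497

j₁+j₂−J=1  J+j₁−j₂=5  J−j₁+j₂=2  j₁+j₂+J+1=9
(j₁±m₁, j₂±m₂, J±M) = (6,0,2,1,7,0)
P² = 38400
sum k=0..0:
  [0] +1/240 = 1/240
S = 1/240
C² = P²·S² = 2/3 ; C = +0.816497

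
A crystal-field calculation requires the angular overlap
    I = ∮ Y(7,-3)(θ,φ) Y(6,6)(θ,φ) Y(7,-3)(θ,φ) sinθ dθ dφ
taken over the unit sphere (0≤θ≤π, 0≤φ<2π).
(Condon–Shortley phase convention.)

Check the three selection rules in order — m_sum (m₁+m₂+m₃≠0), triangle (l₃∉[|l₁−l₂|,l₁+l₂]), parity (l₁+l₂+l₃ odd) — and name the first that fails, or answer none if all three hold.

none

m₁+m₂+m₃ = -3 + 6 − 3 = 0  ✓
triangle: |7−6|=1 ≤ l₃=7 ≤ 7+6=13  ✓
parity: l₁+l₂+l₃ = 20 is even  ✓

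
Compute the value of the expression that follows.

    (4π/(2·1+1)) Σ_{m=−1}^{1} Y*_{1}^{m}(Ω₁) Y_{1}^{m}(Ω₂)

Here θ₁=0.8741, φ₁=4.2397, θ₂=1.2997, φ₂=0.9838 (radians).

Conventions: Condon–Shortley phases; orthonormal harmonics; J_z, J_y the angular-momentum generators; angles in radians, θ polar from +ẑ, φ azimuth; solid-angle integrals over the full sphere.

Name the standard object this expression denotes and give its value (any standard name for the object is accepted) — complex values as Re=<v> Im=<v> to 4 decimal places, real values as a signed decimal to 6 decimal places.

This sum is the spherical-harmonic addition theorem: it equals the Legendre polynomial P_l(cos γ) of the angle γ between the two directions.
Summing Y*_{l m}(θ₁,φ₁)·Y_{l m}(θ₂,φ₂) over m ∈ [−1, 1]; prefactor 4π/(2·1+1) = 4.188790:
  term(m=-1) = -0.087631-0.010061i   from Y*(Ω₁)=-0.120642-0.235926i, Y(Ω₂)=+0.184368-0.277155i
  term(m=+0) = +0.041023+0.000000i   from Y*(Ω₁)=+0.313530-0.000000i, Y(Ω₂)=+0.130842+0.000000i
  term(m=+1) = -0.087631+0.010061i   from Y*(Ω₁)=+0.120642-0.235926i, Y(Ω₂)=-0.184368-0.277155i
Σ over m = -0.134238+0.000000i; ×(4π/3) → -0.562297+0.000000i. Real part: -0.562297

Legendre polynomial (addition theorem), -0.562297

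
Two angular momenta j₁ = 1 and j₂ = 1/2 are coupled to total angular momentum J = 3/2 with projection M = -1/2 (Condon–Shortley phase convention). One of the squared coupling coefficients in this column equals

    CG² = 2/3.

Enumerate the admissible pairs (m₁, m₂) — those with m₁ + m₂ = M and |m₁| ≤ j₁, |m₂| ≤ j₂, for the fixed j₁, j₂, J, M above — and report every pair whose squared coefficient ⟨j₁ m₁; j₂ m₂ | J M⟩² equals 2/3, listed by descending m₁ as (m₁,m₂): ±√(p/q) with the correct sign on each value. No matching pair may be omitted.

Admissible pairs with m₁+m₂ = M = -1/2: (-1,1/2), (0,-1/2)
  (m₁,m₂)=(0,-1/2): CG² = 2/3, CG = +√(2/3)   ← matches the target
  (m₁,m₂)=(-1,1/2): CG² = 1/3, CG = +√(1/3)
Pairs with CG² = 2/3: (0,-1/2): +√(2/3)

(0,-1/2): +√(2/3)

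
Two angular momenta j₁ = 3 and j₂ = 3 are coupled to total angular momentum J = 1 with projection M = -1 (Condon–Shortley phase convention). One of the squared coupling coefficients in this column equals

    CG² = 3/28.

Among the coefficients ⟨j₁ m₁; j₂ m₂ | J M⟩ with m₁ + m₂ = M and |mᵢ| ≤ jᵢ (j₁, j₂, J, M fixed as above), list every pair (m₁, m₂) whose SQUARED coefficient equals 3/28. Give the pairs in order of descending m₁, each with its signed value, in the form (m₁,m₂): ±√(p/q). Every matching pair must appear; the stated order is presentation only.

Admissible pairs with m₁+m₂ = M = -1: (-3,2), (-2,1), (-1,0), (0,-1), (1,-2), (2,-3)
  (m₁,m₂)=(2,-3): CG² = 3/28, CG = +√(3/28)   ← matches the target
  (m₁,m₂)=(1,-2): CG² = 5/28, CG = −√(5/28)
  (m₁,m₂)=(0,-1): CG² = 3/14, CG = +√(3/14)
  (m₁,m₂)=(-1,0): CG² = 3/14, CG = −√(3/14)
  (m₁,m₂)=(-2,1): CG² = 5/28, CG = +√(5/28)
  (m₁,m₂)=(-3,2): CG² = 3/28, CG = −√(3/28)   ← matches the target
Pairs with CG² = 3/28: (2,-3): +√(3/28); (-3,2): −√(3/28)

(2,-3): +√(3/28); (-3,2): −√(3/28)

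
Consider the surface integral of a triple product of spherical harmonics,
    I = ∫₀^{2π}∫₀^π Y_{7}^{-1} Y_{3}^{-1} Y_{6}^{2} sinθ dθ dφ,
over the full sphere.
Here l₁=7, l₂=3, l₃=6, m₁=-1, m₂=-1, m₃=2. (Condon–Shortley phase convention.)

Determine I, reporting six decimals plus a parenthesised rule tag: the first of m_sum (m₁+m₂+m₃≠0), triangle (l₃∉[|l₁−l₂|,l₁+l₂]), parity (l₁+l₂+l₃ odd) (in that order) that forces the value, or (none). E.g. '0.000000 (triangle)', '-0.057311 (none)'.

0.062364 (none)

Rules hold: Σm=0, L=16 even, 4≤6≤10.
N = 15·7·13 = 1365
Δ = 4!·10!·2!/17! = 1/2042040
Racah Σ t=1..3: t=1:−1/207360 t=2:+1/57600 t=3:−1/207360 = 1/129600
⇒ 3j(7 3 6; 0 0 0)² = 168/12155, sgn +1
Racah Σ t=0..2: t=0:+1/3870720 t=1:−1/181440 t=2:+1/138240 = 23/11612160
⇒ 3j(7 3 6; -1 -1 2)² = 529/204204, sgn +1
4πI² = N·(3j₀)²·(3jₘ)² = 22218/454597
I = +1·√(0.0488741/4π) = 0.06236404
No selection rule forces the value: the integral is nonzero (none).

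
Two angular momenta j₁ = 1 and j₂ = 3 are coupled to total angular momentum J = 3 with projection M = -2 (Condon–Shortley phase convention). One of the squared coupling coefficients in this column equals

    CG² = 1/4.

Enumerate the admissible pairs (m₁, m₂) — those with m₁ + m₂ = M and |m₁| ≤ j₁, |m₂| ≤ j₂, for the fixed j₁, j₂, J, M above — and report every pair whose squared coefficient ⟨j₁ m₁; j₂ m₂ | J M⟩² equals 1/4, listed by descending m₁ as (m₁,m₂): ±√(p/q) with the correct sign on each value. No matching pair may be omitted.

(1,-3): +√(1/4)

Admissible pairs with m₁+m₂ = M = -2: (-1,-1), (0,-2), (1,-3)
  (m₁,m₂)=(1,-3): CG² = 1/4, CG = +√(1/4)   ← matches the target
  (m₁,m₂)=(0,-2): CG² = 1/3, CG = +√(1/3)
  (m₁,m₂)=(-1,-1): CG² = 5/12, CG = −√(5/12)
Pairs with CG² = 1/4: (1,-3): +√(1/4)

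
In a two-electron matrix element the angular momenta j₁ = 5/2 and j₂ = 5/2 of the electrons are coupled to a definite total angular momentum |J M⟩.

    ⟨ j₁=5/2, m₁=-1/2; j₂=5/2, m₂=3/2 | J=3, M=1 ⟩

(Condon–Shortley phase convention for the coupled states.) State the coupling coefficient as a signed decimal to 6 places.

√[7·2!3!3!/9! · 2!3!4!1!4!2!] = √(96/5)
  +(−1)^1/∏(1,1,2,3,1,0)! = -1/12  (running -1/12)
  +(−1)^2/∏(2,0,1,2,2,1)! = 1/8  (running 1/24)
⟨..|..⟩ = √(96/5)·(1/24) = +0.182574

+0.182574  (= +√(1/30))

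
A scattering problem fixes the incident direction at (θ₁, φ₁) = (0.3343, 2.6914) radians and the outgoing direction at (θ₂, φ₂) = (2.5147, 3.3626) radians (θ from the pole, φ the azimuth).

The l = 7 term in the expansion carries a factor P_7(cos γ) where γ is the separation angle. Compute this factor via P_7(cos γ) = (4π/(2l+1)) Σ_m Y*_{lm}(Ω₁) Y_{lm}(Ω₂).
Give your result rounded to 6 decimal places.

Expand P_7 via completeness: Σ_{m} conj(Y_{7,m}) at Ω₁ times Y_{7,m} at Ω₂ —
  m=-7: Y*=0.00020 - 0.00000j  Y=-0.00028 + 0.01195j  product -0.00000 + 0.00000j
  m=-6: Y*=-0.00199 - 0.00094j  Y=-0.01496 + 0.05991j  product 0.00009 - 0.00011j
  m=-5: Y*=0.00930 + 0.01150j  Y=-0.08616 + 0.17142j  product -0.00277 + 0.00060j
  m=-4: Y*=-0.01575 - 0.06728j  Y=-0.24662 + 0.30078j  product 0.02412 + 0.01185j
  m=-3: Y*=-0.04949 + 0.22108j  Y=-0.37363 + 0.29179j  product -0.04602 - 0.09704j
  m=-2: Y*=0.30359 - 0.38287j  Y=-0.17214 + 0.08147j  product -0.02107 + 0.09064j
  m=-1: Y*=-0.49319 + 0.23835j  Y=0.30544 - 0.06863j  product -0.13428 + 0.10665j
  m=+0: Y*=-0.05834 + 0.00000j  Y=0.30252 + 0.00000j  product -0.01765 + 0.00000j
  m=+1: Y*=0.49319 + 0.23835j  Y=-0.30544 - 0.06863j  product -0.13428 - 0.10665j
  m=+2: Y*=0.30359 + 0.38287j  Y=-0.17214 - 0.08147j  product -0.02107 - 0.09064j
  m=+3: Y*=0.04949 + 0.22108j  Y=0.37363 + 0.29179j  product -0.04602 + 0.09704j
  m=+4: Y*=-0.01575 + 0.06728j  Y=-0.24662 - 0.30078j  product 0.02412 - 0.01185j
  m=+5: Y*=-0.00930 + 0.01150j  Y=0.08616 + 0.17142j  product -0.00277 - 0.00060j
  m=+6: Y*=-0.00199 + 0.00094j  Y=-0.01496 - 0.05991j  product 0.00009 + 0.00011j
  m=+7: Y*=-0.00020 - 0.00000j  Y=0.00028 + 0.01195j  product -0.00000 - 0.00000j
Accumulated sum -0.37752 - 0.00000j; after 4π/(2l+1) scaling, -0.31627 - 0.00000j ⇒ P_7 = -0.316274

-0.316274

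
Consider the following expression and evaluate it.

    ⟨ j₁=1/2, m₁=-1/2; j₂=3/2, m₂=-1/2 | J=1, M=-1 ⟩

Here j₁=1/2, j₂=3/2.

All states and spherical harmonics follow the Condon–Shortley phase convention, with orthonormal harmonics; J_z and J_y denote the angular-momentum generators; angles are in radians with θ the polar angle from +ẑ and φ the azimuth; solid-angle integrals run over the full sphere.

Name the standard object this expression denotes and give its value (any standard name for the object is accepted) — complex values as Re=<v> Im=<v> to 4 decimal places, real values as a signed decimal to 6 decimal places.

This is a Clebsch–Gordan (vector-coupling) coefficient.
√[3·1!0!2!/4! · 0!1!1!2!0!2!] = √(1)
  +(−1)^1/∏(1,0,0,0,0,2)! = -1/2  (running -1/2)
⟨..|..⟩ = √(1)·(-1/2) = -0.500000

Clebsch–Gordan coefficient, −√(1/4) ≈ -0.500000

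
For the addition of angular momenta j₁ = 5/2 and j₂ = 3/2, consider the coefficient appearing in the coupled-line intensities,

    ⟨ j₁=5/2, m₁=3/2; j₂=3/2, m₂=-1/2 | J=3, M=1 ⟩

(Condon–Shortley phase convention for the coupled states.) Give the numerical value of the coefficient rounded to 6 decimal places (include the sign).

+√(49/120) = +0.639010

triangle: 1!*4!*2!/8! = 48/40320
(j±m)!: 4!*1!*1!*2!*4!*2! = 2304
prefactor² = (2J+1)*Δ*N² = 96/5
  k=0: +1/(0!*1!*1!*1!*3!*1!) = 1/6
  k=1: −1/(1!*0!*0!*0!*4!*2!) = -1/48
Σ = 7/48  ⇒  CG² = 96/5*(7/48)² = 49/120
CG = +√(49/120) = +0.639010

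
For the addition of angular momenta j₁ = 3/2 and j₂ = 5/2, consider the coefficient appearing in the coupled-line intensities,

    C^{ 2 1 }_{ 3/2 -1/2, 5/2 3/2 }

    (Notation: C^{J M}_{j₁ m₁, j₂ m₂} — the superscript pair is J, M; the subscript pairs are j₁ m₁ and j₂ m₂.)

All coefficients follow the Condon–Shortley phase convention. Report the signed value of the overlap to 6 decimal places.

+√(1/42) = +0.154303

√[5·2!1!3!/7! · 1!2!4!1!3!1!] = √(24/7)
  +(−1)^1/∏(1,1,1,3,0,0)! = -1/6  (running -1/6)
  +(−1)^2/∏(2,0,0,2,1,1)! = 1/4  (running 1/12)
⟨..|..⟩ = √(24/7)·(1/12) = +0.154303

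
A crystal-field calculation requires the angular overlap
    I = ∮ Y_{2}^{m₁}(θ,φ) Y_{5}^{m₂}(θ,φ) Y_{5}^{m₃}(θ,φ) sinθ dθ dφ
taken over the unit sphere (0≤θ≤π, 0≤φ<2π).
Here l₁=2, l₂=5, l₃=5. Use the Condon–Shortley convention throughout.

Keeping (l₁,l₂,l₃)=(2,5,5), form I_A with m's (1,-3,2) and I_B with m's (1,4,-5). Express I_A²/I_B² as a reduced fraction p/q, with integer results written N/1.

Same 2,5,5: normalisation and zero-m 3j drop out of the ratio.
A: Δ: 2! 2! 8! / 13! → 1/38610; sum: t=0:+1/2880 t=1:−1/10080 = 1/4032; 3j²(2 5 5; 1 -3 2) = Δ·Π!·Σ² = 10/429  (sign -1)
B: Δ: 2! 2! 8! / 13! → 1/38610; sum: t=1:−1/80640 = -1/80640; 3j²(2 5 5; 1 4 -5) = Δ·Π!·Σ² = 9/286  (sign -1)
I_A²/I_B² = (10/429)/(9/286) = 20/27

20/27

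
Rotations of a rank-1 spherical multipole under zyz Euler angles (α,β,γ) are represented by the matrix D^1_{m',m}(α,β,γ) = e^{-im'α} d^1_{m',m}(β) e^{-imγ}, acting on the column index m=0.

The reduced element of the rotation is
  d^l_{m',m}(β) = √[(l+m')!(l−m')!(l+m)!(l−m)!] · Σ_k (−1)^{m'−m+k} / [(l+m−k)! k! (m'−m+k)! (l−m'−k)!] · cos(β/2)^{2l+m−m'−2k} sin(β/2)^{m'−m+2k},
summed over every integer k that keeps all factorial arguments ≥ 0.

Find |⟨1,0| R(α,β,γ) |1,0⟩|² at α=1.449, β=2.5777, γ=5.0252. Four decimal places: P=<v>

P=0.7143

D^1_{0,0}(1.4490,2.5777,5.0252) = e^{-i·0·1.4490}·d^1_{0,0}(2.5777)·e^{-i·0·5.0252}. Compute d first:
c=cos(2.577700/2)=0.278226, s=sin(2.577700/2)=0.960516; N=√[1·1·1·1]=1.000000
k∈{0,1} keeps every argument non-negative
  k=0: (−1)^0·1.0000/(1)·0.2782^2·0.9605^0 = +0.077410
  k=1: (−1)^1·1.0000/(1)·0.2782^0·0.9605^2 = -0.922590
d^1_{0,0}(2.5777) = +0.077410 -0.922590 = -0.845181
|D^1_{0,0}|² = |d^1_{0,0}(β)|² = (-0.845181)² = 0.714331 (the z-rotation phases have unit modulus)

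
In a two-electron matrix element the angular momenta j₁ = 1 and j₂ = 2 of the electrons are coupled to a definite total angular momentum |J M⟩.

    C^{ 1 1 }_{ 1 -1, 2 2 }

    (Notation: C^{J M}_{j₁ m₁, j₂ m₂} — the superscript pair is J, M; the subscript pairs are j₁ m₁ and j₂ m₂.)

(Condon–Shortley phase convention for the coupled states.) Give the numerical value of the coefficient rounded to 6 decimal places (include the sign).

+√(3/5) = +0.774597

j₁+j₂−J=2  J+j₁−j₂=0  J−j₁+j₂=2  j₁+j₂+J+1=5
(j₁±m₁, j₂±m₂, J±M) = (0,2,4,0,2,0)
P² = 48/5
sum k=2..2:
  [2] +1/4 = 1/4
S = 1/4
C² = P²·S² = 3/5 ; C = +0.774597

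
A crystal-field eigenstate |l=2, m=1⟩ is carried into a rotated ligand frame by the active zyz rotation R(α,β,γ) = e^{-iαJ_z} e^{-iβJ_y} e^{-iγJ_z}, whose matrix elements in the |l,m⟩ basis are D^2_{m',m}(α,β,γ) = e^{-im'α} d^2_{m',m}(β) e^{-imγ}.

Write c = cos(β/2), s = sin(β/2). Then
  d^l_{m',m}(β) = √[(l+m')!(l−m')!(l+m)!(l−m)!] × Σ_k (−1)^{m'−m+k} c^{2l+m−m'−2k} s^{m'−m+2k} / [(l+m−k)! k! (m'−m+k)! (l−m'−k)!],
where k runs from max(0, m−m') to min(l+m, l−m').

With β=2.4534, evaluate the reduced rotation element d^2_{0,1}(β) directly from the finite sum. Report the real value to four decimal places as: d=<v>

d^2_{0,1}(β=2.4534) via the finite sum:
c=cos(2.453400/2)=0.337346, s=sin(2.453400/2)=0.941381; N=√[2·2·6·1]=4.898979
k∈{1,2} keeps every argument non-negative
  k=1: (−1)^0·4.8990/(2)·0.3373^3·0.9414^1 = +0.088525
  k=2: (−1)^1·4.8990/(2)·0.3373^1·0.9414^3 = -0.689362
d^2_{0,1}(2.4534) = +0.088525 -0.689362 = -0.600836

d=-0.6008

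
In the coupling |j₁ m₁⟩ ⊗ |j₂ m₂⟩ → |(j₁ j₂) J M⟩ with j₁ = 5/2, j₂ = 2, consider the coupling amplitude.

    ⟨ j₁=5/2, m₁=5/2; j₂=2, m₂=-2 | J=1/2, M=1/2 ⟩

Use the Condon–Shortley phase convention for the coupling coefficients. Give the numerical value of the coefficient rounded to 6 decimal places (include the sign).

j₁+j₂−J=4  J+j₁−j₂=1  J−j₁+j₂=0  j₁+j₂+J+1=6
(j₁±m₁, j₂±m₂, J±M) = (5,0,0,4,1,0)
P² = 192
sum k=0..0:
  [0] +1/24 = 1/24
S = 1/24
C² = P²·S² = 1/3 ; C = +0.577350

+√(1/3) ≈ +0.577350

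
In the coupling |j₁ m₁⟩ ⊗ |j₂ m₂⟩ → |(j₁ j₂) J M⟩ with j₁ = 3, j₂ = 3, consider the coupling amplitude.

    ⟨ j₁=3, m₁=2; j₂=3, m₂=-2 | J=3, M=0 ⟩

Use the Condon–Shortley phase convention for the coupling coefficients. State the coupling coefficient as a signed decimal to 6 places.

+√(1/6) = +0.408248

√[7·3!3!3!/10! · 5!1!1!5!3!3!] = √(216)
  +(−1)^0/∏(0,3,1,1,2,2)! = 1/24  (running 1/24)
  +(−1)^1/∏(1,2,0,0,3,3)! = -1/72  (running 1/36)
⟨..|..⟩ = √(216)·(1/36) = +0.408248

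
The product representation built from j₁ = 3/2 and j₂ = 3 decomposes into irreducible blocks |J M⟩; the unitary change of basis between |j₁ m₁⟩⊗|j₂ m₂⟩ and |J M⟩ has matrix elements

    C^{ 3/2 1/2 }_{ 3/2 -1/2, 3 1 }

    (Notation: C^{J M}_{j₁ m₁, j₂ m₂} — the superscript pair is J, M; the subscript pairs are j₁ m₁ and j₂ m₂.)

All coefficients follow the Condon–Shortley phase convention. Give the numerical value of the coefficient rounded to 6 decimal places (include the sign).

√[4·3!0!3!/7! · 1!2!4!2!2!1!] = √(192/35)
  +(−1)^2/∏(2,1,0,2,0,1)! = 1/4  (running 1/4)
⟨..|..⟩ = √(192/35)·(1/4) = +0.585540

+0.585540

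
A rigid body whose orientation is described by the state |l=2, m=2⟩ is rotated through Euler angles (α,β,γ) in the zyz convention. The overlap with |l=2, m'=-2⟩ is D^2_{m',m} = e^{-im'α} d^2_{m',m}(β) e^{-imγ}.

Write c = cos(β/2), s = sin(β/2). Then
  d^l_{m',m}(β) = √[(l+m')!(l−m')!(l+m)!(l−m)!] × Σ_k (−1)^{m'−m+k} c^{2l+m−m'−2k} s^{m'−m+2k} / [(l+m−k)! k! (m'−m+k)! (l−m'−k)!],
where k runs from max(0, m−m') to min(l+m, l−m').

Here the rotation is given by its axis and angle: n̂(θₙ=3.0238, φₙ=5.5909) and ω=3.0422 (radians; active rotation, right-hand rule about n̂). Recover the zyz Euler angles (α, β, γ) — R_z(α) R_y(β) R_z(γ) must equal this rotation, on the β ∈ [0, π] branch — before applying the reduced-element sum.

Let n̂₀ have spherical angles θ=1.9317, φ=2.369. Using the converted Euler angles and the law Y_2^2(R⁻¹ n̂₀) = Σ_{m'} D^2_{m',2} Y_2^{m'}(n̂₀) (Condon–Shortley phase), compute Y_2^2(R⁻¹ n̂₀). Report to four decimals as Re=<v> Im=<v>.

Re=-0.0604 Im=-0.3752

Axis–angle → zyz. n̂ = (sinθₙcosφₙ, sinθₙsinφₙ, cosθₙ) = (+0.090466, -0.075013, -0.993070), ω = 3.0422.
R = I cosω + sinω [n̂]ₓ + (1−cosω) n̂n̂ᵀ gives
  R = [-0.978737, +0.085003, -0.186678; -0.112080, -0.983838, +0.139642; -0.171791, +0.157596, +0.972446]
β = atan2(√(R₁₃²+R₂₃²), R₃₃) = 0.235293; α = atan2(R₂₃, R₁₃) mod 2π = 2.499350; γ = atan2(R₃₂, −R₃₁) mod 2π = 0.742328
Need the full column D^2_{m',2} for m'=−2..2 at α=2.4993, β=0.2353, γ=0.7423.
cos(β/2)=0.993088, sin(β/2)=0.117375
d^2_{-2,2}: single k=4 term ⇒ +0.000190;  D = -0.000177-0.000069i
d^2_{-1,2}: single k=3 term ⇒ +0.003212;  D = +0.001695+0.002728i
d^2_{0,2}: single k=2 term ⇒ +0.033282;  D = +0.002863-0.033158i
d^2_{1,2}: single k=1 term ⇒ +0.229916;  D = -0.153047+0.171575i
d^2_{2,2}: single k=0 term ⇒ +0.972636;  D = +0.953215-0.193395i
Y_2^{m'}(θ=1.9317,φ=2.369) and Σ D·Y over m':
  (-0.0002-0.0001i)·(+0.0087+0.3380i)  (+0.0017+0.0027i)·(+0.1828+0.1781i)  (+0.0029-0.0332i)·(-0.1974+0.0000i)  (-0.1530+0.1716i)·(-0.1828+0.1781i)  (+0.9532-0.1934i)·(+0.0087-0.3380i)
Y_2^2(R⁻¹ n̂) = -0.060427-0.375196i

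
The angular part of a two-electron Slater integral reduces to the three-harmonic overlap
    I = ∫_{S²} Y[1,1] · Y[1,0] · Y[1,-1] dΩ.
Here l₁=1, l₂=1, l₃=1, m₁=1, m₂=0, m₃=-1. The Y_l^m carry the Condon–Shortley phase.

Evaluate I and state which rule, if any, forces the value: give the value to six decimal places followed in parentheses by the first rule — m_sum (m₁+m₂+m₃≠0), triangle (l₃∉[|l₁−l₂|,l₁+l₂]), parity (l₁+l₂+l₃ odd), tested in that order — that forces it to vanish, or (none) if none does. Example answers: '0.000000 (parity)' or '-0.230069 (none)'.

L=3 odd ⇒ parity kills the (l;000) factor ⇒ I = 0

0.000000 (parity)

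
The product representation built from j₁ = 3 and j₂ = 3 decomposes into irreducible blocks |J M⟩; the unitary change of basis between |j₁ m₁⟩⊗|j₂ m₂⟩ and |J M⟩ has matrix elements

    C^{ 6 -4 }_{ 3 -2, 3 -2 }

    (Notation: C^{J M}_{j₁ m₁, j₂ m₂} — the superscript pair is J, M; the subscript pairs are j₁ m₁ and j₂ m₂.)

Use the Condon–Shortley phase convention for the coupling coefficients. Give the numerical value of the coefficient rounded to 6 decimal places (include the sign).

triangle: 0!*6!*6!/13! = 518400/6227020800
(j±m)!: 1!*5!*1!*5!*2!*10! = 104509440000
prefactor² = (2J+1)*Δ*N² = 1244160000/11
  k=0: +1/(0!*0!*5!*1!*1!*5!) = 1/14400
Σ = 1/14400  ⇒  CG² = 1244160000/11*(1/14400)² = 6/11
CG = +√(6/11) = +0.738549

+0.738549  (= +√(6/11))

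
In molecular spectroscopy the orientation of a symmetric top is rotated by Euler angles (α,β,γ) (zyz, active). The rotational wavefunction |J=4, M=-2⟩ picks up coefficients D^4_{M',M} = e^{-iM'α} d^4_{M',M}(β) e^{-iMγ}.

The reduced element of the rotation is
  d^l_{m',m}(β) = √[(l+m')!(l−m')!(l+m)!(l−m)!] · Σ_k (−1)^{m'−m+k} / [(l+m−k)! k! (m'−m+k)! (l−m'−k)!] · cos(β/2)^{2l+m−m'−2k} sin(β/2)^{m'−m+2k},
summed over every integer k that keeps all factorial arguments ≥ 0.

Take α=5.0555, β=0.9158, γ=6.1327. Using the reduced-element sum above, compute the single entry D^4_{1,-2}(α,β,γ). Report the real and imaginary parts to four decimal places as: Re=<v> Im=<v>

Re=-0.2783 Im=-0.3706

D^4_{1,-2}(5.0555,0.9158,6.1327) = e^{-i·1·5.0555}·d^4_{1,-2}(0.9158)·e^{-i·-2·6.1327}. Compute d first:
With c≡cos(β/2)=0.896983 and s≡sin(β/2)=0.442065, N=[120·6·2·720]^{1/2}=1018.233765
The bounds max(0,m−m')=0 and min(l+m,l−m')=2 give 3 terms
  k=0: (−1)^3·1018.2338/(72)·0.8970^5·0.4421^3 = -0.709407
  k=1: (−1)^4·1018.2338/(48)·0.8970^3·0.4421^5 = +0.258459
  k=2: (−1)^5·1018.2338/(240)·0.8970^1·0.4421^7 = -0.012555
d^4_{1,-2}(0.9158) = -0.709407 +0.258459 -0.012555 = -0.463503
Phases: e^{-i·(1)·5.0555}=+0.336418+0.941713i, e^{-i·(-2)·6.1327}=+0.955049-0.296447i ⇒ D=-0.278317-0.370641i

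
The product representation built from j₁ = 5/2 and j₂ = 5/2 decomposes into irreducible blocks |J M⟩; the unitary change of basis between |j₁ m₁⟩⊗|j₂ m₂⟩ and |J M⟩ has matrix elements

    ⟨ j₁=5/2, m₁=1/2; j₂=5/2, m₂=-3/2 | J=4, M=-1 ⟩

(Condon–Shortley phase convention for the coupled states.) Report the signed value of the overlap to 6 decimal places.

+√(5/14) ≈ +0.597614

triangle: 1!*4!*4!/10! = 576/3628800
(j±m)!: 3!*2!*1!*4!*3!*5! = 207360
prefactor² = (2J+1)*Δ*N² = 10368/35
  k=0: +1/(0!*1!*2!*1!*2!*3!) = 1/24
  k=1: −1/(1!*0!*1!*0!*3!*4!) = -1/144
Σ = 5/144  ⇒  CG² = 10368/35*(5/144)² = 5/14
CG = +√(5/14) = +0.597614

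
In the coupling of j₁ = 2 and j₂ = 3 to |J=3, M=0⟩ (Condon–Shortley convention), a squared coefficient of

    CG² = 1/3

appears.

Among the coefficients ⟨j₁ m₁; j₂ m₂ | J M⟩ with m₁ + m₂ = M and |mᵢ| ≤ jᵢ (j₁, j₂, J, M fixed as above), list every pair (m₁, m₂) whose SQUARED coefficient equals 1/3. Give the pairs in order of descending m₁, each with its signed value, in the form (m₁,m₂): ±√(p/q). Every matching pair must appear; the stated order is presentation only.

Admissible pairs with m₁+m₂ = M = 0: (-2,2), (-1,1), (0,0), (1,-1), (2,-2)
  (m₁,m₂)=(2,-2): CG² = 1/3, CG = +√(1/3)   ← matches the target
  (m₁,m₂)=(1,-1): CG² = 1/30, CG = +√(1/30)
  (m₁,m₂)=(0,0): CG² = 4/15, CG = −√(4/15)
  (m₁,m₂)=(-1,1): CG² = 1/30, CG = +√(1/30)
  (m₁,m₂)=(-2,2): CG² = 1/3, CG = +√(1/3)   ← matches the target
Pairs with CG² = 1/3: (2,-2): +√(1/3); (-2,2): +√(1/3)

(2,-2): +√(1/3); (-2,2): +√(1/3)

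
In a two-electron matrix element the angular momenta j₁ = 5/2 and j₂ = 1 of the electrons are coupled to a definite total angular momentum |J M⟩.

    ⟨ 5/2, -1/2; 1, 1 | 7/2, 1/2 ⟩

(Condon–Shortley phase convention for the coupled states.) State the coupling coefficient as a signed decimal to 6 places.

+√(2/7) ≈ +0.534522

triangle: 0!·5!·2!/8! = 240/40320
(j±m)!: 2!·3!·2!·0!·4!·3! = 3456
prefactor² = (2J+1)·Δ·N² = 1152/7
  k=0: +1/(0!·0!·3!·2!·2!·0!) = 1/24
Σ = 1/24  ⇒  CG² = 1152/7·(1/24)² = 2/7
CG = +√(2/7) = +0.534522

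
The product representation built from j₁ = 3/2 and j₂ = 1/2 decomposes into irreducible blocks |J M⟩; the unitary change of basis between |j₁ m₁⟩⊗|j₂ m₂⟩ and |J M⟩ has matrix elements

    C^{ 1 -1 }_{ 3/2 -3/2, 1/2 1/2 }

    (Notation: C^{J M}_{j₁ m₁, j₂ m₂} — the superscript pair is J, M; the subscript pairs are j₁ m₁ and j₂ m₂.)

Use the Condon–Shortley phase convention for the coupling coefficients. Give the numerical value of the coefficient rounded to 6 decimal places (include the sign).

−√(3/4) ≈ -0.866025

triangle: 1!·2!·0!/4! = 2/24
(j±m)!: 0!·3!·1!·0!·0!·2! = 12
prefactor² = (2J+1)·Δ·N² = 3
  k=1: −1/(1!·0!·2!·0!·0!·0!) = -1/2
Σ = -1/2  ⇒  CG² = 3·(-1/2)² = 3/4
CG = −√(3/4) = -0.866025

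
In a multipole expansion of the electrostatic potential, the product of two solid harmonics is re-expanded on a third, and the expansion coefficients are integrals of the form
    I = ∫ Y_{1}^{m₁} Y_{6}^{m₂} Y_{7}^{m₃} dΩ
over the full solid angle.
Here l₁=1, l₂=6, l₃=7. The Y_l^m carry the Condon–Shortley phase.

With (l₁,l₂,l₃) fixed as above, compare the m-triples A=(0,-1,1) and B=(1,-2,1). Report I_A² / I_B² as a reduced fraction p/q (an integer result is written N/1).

Same 1,6,7: normalisation and zero-m 3j drop out of the ratio.
A: Δ: 0! 2! 12! / 15! → 1/1365; sum: t=0:+1/604800 = 1/604800; 3j²(1 6 7; 0 -1 1) = Δ·Π!·Σ² = 16/455  (sign +1)
B: Δ: 0! 2! 12! / 15! → 1/1365; sum: t=0:+1/1935360 = 1/1935360; 3j²(1 6 7; 1 -2 1) = Δ·Π!·Σ² = 1/91  (sign +1)
I_A²/I_B² = (16/455)/(1/91) = 16/5

16/5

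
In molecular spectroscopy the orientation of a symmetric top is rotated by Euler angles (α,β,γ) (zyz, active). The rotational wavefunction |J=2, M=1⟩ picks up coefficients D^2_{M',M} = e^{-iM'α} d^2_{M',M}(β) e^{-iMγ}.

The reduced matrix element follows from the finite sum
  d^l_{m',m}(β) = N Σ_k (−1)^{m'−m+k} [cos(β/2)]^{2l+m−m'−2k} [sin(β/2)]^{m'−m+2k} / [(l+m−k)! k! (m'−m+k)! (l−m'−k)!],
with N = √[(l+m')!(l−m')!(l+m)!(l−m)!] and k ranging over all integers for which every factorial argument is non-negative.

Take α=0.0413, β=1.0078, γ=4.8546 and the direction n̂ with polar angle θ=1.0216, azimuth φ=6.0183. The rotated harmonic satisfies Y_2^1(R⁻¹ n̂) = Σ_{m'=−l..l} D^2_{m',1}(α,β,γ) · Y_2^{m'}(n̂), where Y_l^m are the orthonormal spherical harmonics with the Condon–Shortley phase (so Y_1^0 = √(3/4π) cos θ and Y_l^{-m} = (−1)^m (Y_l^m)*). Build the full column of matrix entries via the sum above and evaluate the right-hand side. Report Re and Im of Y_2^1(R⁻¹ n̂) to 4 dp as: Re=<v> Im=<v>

Re=-0.1892 Im=0.0327

Need the full column D^2_{m',1} for m'=−2..2 at α=0.0413, β=1.0078, γ=4.8546.
cos(β/2)=0.875706, sin(β/2)=0.482844
d^2_{-2,1}: single k=3 term ⇒ +0.197156;  D = +0.011746+0.196806i
d^2_{-1,1}: k∈[2..3] ⇒ +0.536355 -0.054354 = +0.482002;  D = +0.048557+0.479550i
d^2_{0,1}: k∈[1..2] ⇒ +0.794252 -0.241466 = +0.552786;  D = +0.078348+0.547205i
d^2_{1,1}: k∈[0..1] ⇒ +0.588076 -0.536355 = +0.051721;  D = +0.009438+0.050852i
d^2_{2,1}: single k=0 term ⇒ -0.648504;  D = -0.144566-0.632185i
Y_2^{m'}(θ=1.0216,φ=6.0183) and Σ D·Y over m':
  (+0.0117+0.1968i)·(+0.2425+0.1420i)  (+0.0486+0.4795i)·(+0.3320+0.0901i)  (+0.0783+0.5472i)·(-0.0576+0.0000i)  (+0.0094+0.0509i)·(-0.3320+0.0901i)  (-0.1446-0.6322i)·(+0.2425-0.1420i)
Y_2^1(R⁻¹ n̂) = -0.189220+0.032653i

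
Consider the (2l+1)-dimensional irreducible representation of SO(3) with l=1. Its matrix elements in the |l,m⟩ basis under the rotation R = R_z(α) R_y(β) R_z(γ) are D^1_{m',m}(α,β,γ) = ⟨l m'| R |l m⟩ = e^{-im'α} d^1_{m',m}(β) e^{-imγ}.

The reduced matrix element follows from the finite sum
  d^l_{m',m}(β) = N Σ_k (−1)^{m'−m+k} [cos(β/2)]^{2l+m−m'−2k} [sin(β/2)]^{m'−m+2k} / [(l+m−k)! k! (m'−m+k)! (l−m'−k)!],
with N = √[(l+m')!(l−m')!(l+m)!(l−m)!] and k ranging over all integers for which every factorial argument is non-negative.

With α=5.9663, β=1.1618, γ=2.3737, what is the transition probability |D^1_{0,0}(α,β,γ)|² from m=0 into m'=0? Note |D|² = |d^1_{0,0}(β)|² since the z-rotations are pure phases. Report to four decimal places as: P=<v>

P=0.1582

First d^1_{0,0}(β=1.1618), then the phase factors e^{-i(0)α} and e^{-i(0)γ}:
Half-angle: c=0.835969, s=0.548777. N=√(1·1·1·1)=1.000000
The bounds max(0,m−m')=0 and min(l+m,l−m')=1 give 2 terms
  k=0: (−1)^0·1.0000/(1)·0.8360^2·0.5488^0 = +0.698844
  k=1: (−1)^1·1.0000/(1)·0.8360^0·0.5488^2 = -0.301156
d^1_{0,0}(1.1618) = +0.698844 -0.301156 = +0.397689
|D^1_{0,0}|² = |d^1_{0,0}(β)|² = (+0.397689)² = 0.158156 (the z-rotation phases have unit modulus)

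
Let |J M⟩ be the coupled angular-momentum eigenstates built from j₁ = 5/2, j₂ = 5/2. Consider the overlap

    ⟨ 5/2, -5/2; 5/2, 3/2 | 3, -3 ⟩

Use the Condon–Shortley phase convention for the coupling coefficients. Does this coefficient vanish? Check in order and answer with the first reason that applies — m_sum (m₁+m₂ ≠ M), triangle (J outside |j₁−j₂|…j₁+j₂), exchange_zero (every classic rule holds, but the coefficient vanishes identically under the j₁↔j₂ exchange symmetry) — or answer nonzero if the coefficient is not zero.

m_sum

m-sum: m₁+m₂ = -5/2+3/2 = -1, M = -3  ✗ ⇒ coefficient is 0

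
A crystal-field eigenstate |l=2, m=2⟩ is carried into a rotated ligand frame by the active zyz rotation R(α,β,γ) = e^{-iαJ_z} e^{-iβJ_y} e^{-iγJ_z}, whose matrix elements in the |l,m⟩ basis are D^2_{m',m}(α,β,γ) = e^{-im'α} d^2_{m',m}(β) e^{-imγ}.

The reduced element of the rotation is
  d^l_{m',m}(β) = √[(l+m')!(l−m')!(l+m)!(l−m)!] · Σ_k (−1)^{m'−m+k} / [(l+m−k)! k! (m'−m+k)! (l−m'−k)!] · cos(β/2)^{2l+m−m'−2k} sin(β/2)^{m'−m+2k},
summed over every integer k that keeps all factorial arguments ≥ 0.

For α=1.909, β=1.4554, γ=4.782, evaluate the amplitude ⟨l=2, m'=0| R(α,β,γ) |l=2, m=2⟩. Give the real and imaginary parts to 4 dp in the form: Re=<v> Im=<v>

Split into d^2_{0,2}(β=1.4554) × two z-phases.
Half-angle: c=0.746706, s=0.665154. N=√(2·2·24·1)=9.797959
k: max(0,(2)−(0))=2 … min(2+(2),2−(0))=2
  k=2: (−1)^0·9.7980/(4)·0.7467^2·0.6652^2 = +0.604254
d^2_{0,2}(1.4554) = +0.604254
Phases: e^{-i·(0)·1.9090}=+1.000000+0.000000i, e^{-i·(2)·4.7820}=-0.990324+0.138773i ⇒ D=-0.598407+0.083854i

Re=-0.5984 Im=0.0839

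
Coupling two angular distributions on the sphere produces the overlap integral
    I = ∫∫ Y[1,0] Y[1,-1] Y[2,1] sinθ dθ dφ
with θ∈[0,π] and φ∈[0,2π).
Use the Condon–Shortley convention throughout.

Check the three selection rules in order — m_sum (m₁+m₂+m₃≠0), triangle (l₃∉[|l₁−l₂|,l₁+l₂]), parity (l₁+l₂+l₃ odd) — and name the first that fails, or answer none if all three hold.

m₁+m₂+m₃ = 0 − 1 + 1 = 0  ✓
triangle: |1−1|=0 ≤ l₃=2 ≤ 1+1=2  ✓
parity: l₁+l₂+l₃ = 4 is even  ✓

none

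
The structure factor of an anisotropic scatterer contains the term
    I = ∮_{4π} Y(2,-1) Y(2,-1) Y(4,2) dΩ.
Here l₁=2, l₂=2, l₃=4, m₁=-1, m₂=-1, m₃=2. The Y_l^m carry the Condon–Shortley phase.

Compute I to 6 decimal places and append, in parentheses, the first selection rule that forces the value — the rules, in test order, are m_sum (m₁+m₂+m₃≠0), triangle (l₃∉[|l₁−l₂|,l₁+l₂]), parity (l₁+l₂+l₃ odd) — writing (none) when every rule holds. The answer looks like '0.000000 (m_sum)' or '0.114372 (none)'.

m-sum 0 ✓  L=8 even ✓  0≤4≤4 ✓
Π(2lᵢ+1) = 5×5×9 = 225
triangle coeff Δ(2,2,4) = 1/630
Σ_t [0,0]: t=0:+1/16 = 1/16
(3j)²=2/35 [(2 2 4; 0 0 0)], sign=+1
Σ_t [0,0]: t=0:+1/36 = 1/36
(3j)²=4/63 [(2 2 4; -1 -1 2)], sign=+1
⇒ 4πI² = 40/49
I = (+1)√(40/49/(4π)) = 0.25487487
No selection rule forces the value: the integral is nonzero (none).

0.254875 (none)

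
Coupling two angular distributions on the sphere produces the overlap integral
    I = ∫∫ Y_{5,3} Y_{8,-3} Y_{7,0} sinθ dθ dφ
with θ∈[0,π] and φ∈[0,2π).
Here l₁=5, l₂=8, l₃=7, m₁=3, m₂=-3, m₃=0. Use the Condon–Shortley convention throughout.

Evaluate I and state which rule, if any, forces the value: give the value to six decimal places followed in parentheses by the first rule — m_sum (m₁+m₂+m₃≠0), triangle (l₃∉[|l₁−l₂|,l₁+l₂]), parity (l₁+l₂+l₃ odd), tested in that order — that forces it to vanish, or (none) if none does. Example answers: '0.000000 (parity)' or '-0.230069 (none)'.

Checks pass: Σm=0; 20 even; l₃=7∈[3,13].
(2·5+1)(2·8+1)(2·7+1) = 2805
Δ: 6! 4! 10! / 21! → 1/814773960
sum: t=1:−1/87091200 t=2:+1/4976640 t=3:−1/2073600 t=4:+1/4976640 t=5:−1/87091200 = -1/9676800
3j²(5 8 7; 0 0 0) = Δ·Π!·Σ² = 360/46189  (sign +1)
sum: t=0:+1/41472000 t=1:−1/12441600 t=2:+1/34836480 = -1/36288000
3j²(5 8 7; 3 -3 0) = Δ·Π!·Σ² = 192/20995  (sign +1)
combine: 4πI² = 2805·360/46189·192/20995 = 207360/1037153
take √, sign +1: I = 0.12613516
No selection rule forces the value: the integral is nonzero (none).

0.126135 (none)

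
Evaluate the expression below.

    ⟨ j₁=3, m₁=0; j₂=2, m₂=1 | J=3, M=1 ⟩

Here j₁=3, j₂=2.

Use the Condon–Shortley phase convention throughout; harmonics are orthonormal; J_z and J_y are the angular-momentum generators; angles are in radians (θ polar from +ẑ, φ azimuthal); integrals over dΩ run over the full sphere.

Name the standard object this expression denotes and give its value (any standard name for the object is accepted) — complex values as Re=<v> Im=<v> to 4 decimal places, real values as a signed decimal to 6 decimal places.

Clebsch–Gordan coefficient, −√(1/30) ≈ -0.182574

This is a Clebsch–Gordan (vector-coupling) coefficient.
√[7·2!4!2!/9! · 3!3!3!1!4!2!] = √(96/5)
  +(−1)^1/∏(1,1,2,2,2,0)! = -1/8  (running -1/8)
  +(−1)^2/∏(2,0,1,1,3,1)! = 1/12  (running -1/24)
⟨..|..⟩ = √(96/5)·(-1/24) = -0.182574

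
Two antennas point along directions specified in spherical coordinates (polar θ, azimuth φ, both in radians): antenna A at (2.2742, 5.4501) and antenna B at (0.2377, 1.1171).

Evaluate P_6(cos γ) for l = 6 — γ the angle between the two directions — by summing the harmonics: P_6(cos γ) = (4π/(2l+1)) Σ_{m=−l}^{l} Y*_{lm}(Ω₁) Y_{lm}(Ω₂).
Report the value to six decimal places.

-0.109401

Addition theorem: P_6(cos γ) = (4π/13) Σ_m Y*_{lm}(Ω₁) Y_{lm}(Ω₂), m = −6…6:
  m=-6: Y*=+0.026827+0.091187i  Y=+0.000075-0.000034i  product +0.000005+0.000006i
  m=-5: Y*=+0.145241-0.238517i  Y=+0.000902+0.000756i  product +0.000311-0.000105i
  m=-4: Y*=-0.426872+0.082427i  Y=-0.002488+0.009994i  product +0.000238-0.004471i
  m=-3: Y*=+0.239744+0.179372i  Y=-0.059742+0.012715i  product -0.016604-0.007668i
  m=-2: Y*=+0.013612+0.142284i  Y=-0.149458-0.191227i  product +0.025174-0.023868i
  m=-1: Y*=+0.242621-0.266939i  Y=+0.252287-0.517382i  product -0.076899-0.192873i
  m=+0: Y*=+0.045074-0.000000i  Y=+0.496340+0.000000i  product +0.022372+0.000000i
  m=+1: Y*=-0.242621-0.266939i  Y=-0.252287-0.517382i  product -0.076899+0.192873i
  m=+2: Y*=+0.013612-0.142284i  Y=-0.149458+0.191227i  product +0.025174+0.023868i
  m=+3: Y*=-0.239744+0.179372i  Y=+0.059742+0.012715i  product -0.016604+0.007668i
  m=+4: Y*=-0.426872-0.082427i  Y=-0.002488-0.009994i  product +0.000238+0.004471i
  m=+5: Y*=-0.145241-0.238517i  Y=-0.000902+0.000756i  product +0.000311+0.000105i
  m=+6: Y*=+0.026827-0.091187i  Y=+0.000075+0.000034i  product +0.000005-0.000006i
Accumulated sum -0.113176+0.000000i; after 4π/(2l+1) scaling, -0.109401+0.000000i ⇒ P_6 = -0.109401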